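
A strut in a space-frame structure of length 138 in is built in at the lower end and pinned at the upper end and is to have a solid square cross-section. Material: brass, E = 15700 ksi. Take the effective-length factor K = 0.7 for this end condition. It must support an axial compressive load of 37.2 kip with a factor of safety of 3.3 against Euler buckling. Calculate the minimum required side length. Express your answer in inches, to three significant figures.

Required P_cr = n·P = 3.3 × 37.2 = 122.8 kip
L_e = K·L = 0.7 × 138 = 96.60 in
Required I = P_cr·L_e²/(π²E) = 1.228×10^5 × 96.60² / (π² × 1.57×10^7) = 7.393 in⁴
Solid square: I = a⁴/12  ⇒  a = (12I)^(1/4) = (12×7.393)^(1/4) = 3.07 in

a ≈ 3.07 in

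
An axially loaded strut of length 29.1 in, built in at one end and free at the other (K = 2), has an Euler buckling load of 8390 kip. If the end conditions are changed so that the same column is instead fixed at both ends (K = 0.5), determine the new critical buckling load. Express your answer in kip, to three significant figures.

P_cr ≈ 134000 kip

P_cr ∝ 1/K², so P_cr,new = P_cr,old × (K_old/K_new)² = 8390 × (2/0.5)²
= 8390 × 16.00 = 134000 kip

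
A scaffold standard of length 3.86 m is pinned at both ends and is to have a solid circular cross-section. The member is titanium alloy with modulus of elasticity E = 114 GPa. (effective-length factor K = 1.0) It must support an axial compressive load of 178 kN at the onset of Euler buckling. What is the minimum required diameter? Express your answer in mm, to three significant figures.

d ≈ 83.2 mm

L_e = K·L = 1 × 3.86 = 3.860 m
Required I = P_cr·L_e²/(π²E) = 1.780×10^5 × 3.860² / (π² × 1.14×10^11) = 2.357×10^-6 m⁴
I_req = 2.357×10^6 mm⁴
Solid circle: I = πd⁴/64  ⇒  d = (64I/π)^(1/4) = (64×2.357×10^6/π)^(1/4) = 83.2 mm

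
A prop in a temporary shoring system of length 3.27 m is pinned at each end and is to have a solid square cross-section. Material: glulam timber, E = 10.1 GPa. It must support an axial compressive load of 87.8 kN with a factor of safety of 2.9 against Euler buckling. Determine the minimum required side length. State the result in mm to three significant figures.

Required P_cr = n·P = 2.9 × 87.8 = 254.6 kN
L_e = K·L = 1 × 3.27 = 3.270 m
Required I = P_cr·L_e²/(π²E) = 2.546×10^5 × 3.270² / (π² × 1.01×10^10) = 2.731×10^-5 m⁴
I_req = 2.731×10^7 mm⁴
Solid square: I = a⁴/12  ⇒  a = (12I)^(1/4) = (12×2.731×10^7)^(1/4) = 135 mm

a ≈ 135 mm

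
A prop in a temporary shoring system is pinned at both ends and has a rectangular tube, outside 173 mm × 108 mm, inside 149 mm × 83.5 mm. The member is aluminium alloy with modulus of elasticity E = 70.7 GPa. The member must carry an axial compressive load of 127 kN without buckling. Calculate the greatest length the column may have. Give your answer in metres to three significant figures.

Weak-axis I_min = (h_o·b_o³ − h_i·b_i³)/12 with b_o = 108, b_i = 83.50 mm (shorter outer/inner sides).
I_min = (173×108³ − 149.0×83.50³)/12 = 1.093×10^7 mm⁴
I = 1.093×10^-5 m⁴
At the buckling limit P_cr = P = 1.270×10^5 N
From P_cr = π²EI/(K·L)²:  L = (1/K)·√(π²EI/P_cr) = (1/1)·√(π²×7.07×10^10×1.093×10^-5/1.270×10^5)
L = 7.75 m

L_max ≈ 7.75 m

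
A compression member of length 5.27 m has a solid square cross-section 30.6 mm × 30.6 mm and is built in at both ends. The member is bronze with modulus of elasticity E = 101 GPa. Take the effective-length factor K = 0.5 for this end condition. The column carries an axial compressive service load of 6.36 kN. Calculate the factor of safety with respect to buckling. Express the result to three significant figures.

n ≈ 1.65

I = a⁴/12 = 30.6⁴/12 = 7.306×10^4 mm⁴
I = 7.306×10^4 mm⁴ = 7.306×10^-8 m⁴
Effective length L_e = K·L = 0.5 × 5.27 = 2.635 m
P_cr = π²EI / L_e² = π² × 101×10⁹ × 7.306×10^-8 / 2.635² = 1.049×10^4 N
Factor of safety n = P_cr / P = 10.490 / 6.36 = 1.65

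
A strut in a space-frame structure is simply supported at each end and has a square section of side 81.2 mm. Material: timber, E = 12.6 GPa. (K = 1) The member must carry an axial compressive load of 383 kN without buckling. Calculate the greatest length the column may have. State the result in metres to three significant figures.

I = a⁴/12 = 81.2⁴/12 = 3.623×10^6 mm⁴
I = 3.623×10^-6 m⁴
At the buckling limit P_cr = P = 3.830×10^5 N
From P_cr = π²EI/(K·L)²:  L = (1/K)·√(π²EI/P_cr) = (1/1)·√(π²×1.26×10^10×3.623×10^-6/3.830×10^5)
L = 1.08 m

L_max ≈ 1.08 m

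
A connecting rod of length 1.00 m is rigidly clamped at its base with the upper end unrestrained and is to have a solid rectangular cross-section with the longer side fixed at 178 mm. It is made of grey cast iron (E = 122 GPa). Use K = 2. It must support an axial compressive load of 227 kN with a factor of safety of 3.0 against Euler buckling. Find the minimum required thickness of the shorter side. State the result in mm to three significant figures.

Required P_cr = n·P = 3.0 × 227 = 681.0 kN
L_e = K·L = 2 × 1.00 = 2.000 m
Required I = P_cr·L_e²/(π²E) = 6.810×10^5 × 2.000² / (π² × 1.22×10^11) = 2.262×10^-6 m⁴
I_req = 2.262×10^6 mm⁴
Rectangle, weak axis: I_min = h·b³/12 with h = 178 mm fixed  ⇒  b = (12I/h)^(1/3) = 53.4 mm

b ≈ 53.4 mm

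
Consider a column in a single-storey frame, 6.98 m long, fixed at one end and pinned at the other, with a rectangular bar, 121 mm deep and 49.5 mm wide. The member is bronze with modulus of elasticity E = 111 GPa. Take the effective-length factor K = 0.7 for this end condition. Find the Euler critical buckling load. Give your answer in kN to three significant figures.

P_cr ≈ 56.1 kN

Buckling occurs about the weak axis: I_min = h·b³/12 with b = 49.5 mm (the shorter side).
I_min = 121×49.5³/12 = 1.223×10^6 mm⁴
I = 1.223×10^6 mm⁴ = 1.223×10^-6 m⁴
Effective length L_e = K·L = 0.7 × 6.98 = 4.886 m
P_cr = π²EI / L_e² = π² × 111×10⁹ × 1.223×10^-6 / 4.886² = 5.612×10^4 N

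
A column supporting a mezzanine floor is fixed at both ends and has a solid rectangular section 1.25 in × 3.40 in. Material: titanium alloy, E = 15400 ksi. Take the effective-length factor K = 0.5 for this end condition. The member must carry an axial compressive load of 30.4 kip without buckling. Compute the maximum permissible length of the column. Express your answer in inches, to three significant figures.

L_max ≈ 105 in

Buckling occurs about the weak axis: I_min = h·b³/12 with b = 1.25 in (the shorter side).
I_min = 3.40×1.25³/12 = 0.5534 in⁴
At the buckling limit P_cr = P = 3.040×10^4 lb
From P_cr = π²EI/(K·L)²:  L = (1/K)·√(π²EI/P_cr) = (1/0.5)·√(π²×1.54×10^7×0.5534/3.040×10^4)
L = 105 in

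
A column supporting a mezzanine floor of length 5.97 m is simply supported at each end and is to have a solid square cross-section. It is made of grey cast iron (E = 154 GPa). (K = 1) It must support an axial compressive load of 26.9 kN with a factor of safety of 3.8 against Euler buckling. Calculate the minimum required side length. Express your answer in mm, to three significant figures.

Required P_cr = n·P = 3.8 × 26.9 = 102.2 kN
L_e = K·L = 1 × 5.97 = 5.970 m
Required I = P_cr·L_e²/(π²E) = 1.022×10^5 × 5.970² / (π² × 1.54×10^11) = 2.397×10^-6 m⁴
I_req = 2.397×10^6 mm⁴
Solid square: I = a⁴/12  ⇒  a = (12I)^(1/4) = (12×2.397×10^6)^(1/4) = 73.2 mm

a ≈ 73.2 mm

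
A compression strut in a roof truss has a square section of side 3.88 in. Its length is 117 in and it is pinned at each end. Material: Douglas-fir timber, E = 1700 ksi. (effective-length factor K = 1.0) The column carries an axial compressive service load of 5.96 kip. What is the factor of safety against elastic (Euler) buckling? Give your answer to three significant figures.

n ≈ 3.88

I = a⁴/12 = 3.88⁴/12 = 18.89 in⁴
Effective length L_e = K·L = 1 × 117 = 117.0 in
P_cr = π²EI / L_e² = π² × 1700×10³ × 18.89 / 117.0² = 2.315×10^4 lb
Factor of safety n = P_cr / P = 23.148 / 5.96 = 3.88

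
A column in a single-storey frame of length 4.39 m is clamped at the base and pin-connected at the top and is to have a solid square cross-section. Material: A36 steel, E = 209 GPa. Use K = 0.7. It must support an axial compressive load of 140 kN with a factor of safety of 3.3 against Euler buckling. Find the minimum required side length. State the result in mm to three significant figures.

a ≈ 71.0 mm

Required P_cr = n·P = 3.3 × 140 = 462.0 kN
L_e = K·L = 0.7 × 4.39 = 3.073 m
Required I = P_cr·L_e²/(π²E) = 4.620×10^5 × 3.073² / (π² × 2.09×10^11) = 2.115×10^-6 m⁴
I_req = 2.115×10^6 mm⁴
Solid square: I = a⁴/12  ⇒  a = (12I)^(1/4) = (12×2.115×10^6)^(1/4) = 71.0 mm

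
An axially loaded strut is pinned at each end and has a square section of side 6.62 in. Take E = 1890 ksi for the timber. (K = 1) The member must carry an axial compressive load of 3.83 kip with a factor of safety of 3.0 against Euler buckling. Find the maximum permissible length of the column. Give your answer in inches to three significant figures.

I = a⁴/12 = 6.62⁴/12 = 160.0 in⁴
Required critical load P_cr = n·P = 3.0 × 3.83 = 11.49 kip = 1.149×10^4 lb
From P_cr = π²EI/(K·L)²:  L = (1/K)·√(π²EI/P_cr) = (1/1)·√(π²×1.89×10^6×160.0/1.149×10^4)
L = 510 in

L_max ≈ 510 in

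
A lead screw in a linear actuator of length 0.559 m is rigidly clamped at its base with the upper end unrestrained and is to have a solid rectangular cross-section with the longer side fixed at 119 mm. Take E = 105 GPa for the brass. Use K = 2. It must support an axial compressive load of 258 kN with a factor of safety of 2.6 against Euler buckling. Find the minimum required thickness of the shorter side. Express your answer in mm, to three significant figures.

Required P_cr = n·P = 2.6 × 258 = 670.8 kN
L_e = K·L = 2 × 0.559 = 1.118 m
Required I = P_cr·L_e²/(π²E) = 6.708×10^5 × 1.118² / (π² × 1.05×10^11) = 8.091×10^-7 m⁴
I_req = 8.091×10^5 mm⁴
Rectangle, weak axis: I_min = h·b³/12 with h = 119 mm fixed  ⇒  b = (12I/h)^(1/3) = 43.4 mm

b ≈ 43.4 mm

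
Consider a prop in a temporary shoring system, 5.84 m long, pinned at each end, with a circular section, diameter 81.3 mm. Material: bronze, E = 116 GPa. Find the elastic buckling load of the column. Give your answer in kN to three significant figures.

P_cr ≈ 72.0 kN

I = πd⁴/64 = π×81.3⁴/64 = 2.145×10^6 mm⁴
I = 2.145×10^6 mm⁴ = 2.145×10^-6 m⁴
Effective length L_e = K·L = 1 × 5.84 = 5.840 m
P_cr = π²EI / L_e² = π² × 116×10⁹ × 2.145×10^-6 / 5.840² = 7.199×10^4 N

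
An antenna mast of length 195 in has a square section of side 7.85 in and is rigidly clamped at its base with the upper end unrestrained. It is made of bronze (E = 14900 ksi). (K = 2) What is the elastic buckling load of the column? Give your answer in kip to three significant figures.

I = a⁴/12 = 7.85⁴/12 = 316.4 in⁴
Effective length L_e = K·L = 2 × 195 = 390.0 in
P_cr = π²EI / L_e² = π² × 14900×10³ × 316.4 / 390.0² = 3.060×10^5 lb

P_cr ≈ 306 kip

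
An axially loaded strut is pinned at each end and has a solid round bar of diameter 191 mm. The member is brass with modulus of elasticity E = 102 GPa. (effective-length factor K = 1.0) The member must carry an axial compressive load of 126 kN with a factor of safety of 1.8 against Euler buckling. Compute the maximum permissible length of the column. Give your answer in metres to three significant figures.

L_max ≈ 17.0 m

I = πd⁴/64 = π×191⁴/64 = 6.533×10^7 mm⁴
I = 6.533×10^-5 m⁴
Required critical load P_cr = n·P = 1.8 × 126 = 226.8 kN = 2.268×10^5 N
From P_cr = π²EI/(K·L)²:  L = (1/K)·√(π²EI/P_cr) = (1/1)·√(π²×1.02×10^11×6.533×10^-5/2.268×10^5)
L = 17.0 m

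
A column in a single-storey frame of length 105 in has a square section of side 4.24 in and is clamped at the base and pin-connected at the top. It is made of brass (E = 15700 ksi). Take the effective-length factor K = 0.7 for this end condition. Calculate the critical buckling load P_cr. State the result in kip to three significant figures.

I = a⁴/12 = 4.24⁴/12 = 26.93 in⁴
Effective length L_e = K·L = 0.7 × 105 = 73.50 in
P_cr = π²EI / L_e² = π² × 15700×10³ × 26.93 / 73.50² = 7.725×10^5 lb

P_cr ≈ 773 kip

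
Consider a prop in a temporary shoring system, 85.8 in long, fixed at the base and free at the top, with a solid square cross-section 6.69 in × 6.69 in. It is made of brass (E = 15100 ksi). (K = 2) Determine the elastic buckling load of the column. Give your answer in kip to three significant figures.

I = a⁴/12 = 6.69⁴/12 = 166.9 in⁴
Effective length L_e = K·L = 2 × 85.8 = 171.6 in
P_cr = π²EI / L_e² = π² × 15100×10³ × 166.9 / 171.6² = 8.448×10^5 lb

P_cr ≈ 845 kip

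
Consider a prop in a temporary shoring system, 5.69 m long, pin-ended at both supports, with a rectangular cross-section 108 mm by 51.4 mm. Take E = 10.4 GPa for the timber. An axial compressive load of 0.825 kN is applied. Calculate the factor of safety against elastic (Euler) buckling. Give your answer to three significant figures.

n ≈ 4.70

Buckling occurs about the weak axis: I_min = h·b³/12 with b = 51.4 mm (the shorter side).
I_min = 108×51.4³/12 = 1.222×10^6 mm⁴
I = 1.222×10^6 mm⁴ = 1.222×10^-6 m⁴
Effective length L_e = K·L = 1 × 5.69 = 5.690 m
P_cr = π²EI / L_e² = π² × 10.4×10⁹ × 1.222×10^-6 / 5.690² = 3.875×10^3 N
Factor of safety n = P_cr / P = 3.8747 / 0.825 = 4.70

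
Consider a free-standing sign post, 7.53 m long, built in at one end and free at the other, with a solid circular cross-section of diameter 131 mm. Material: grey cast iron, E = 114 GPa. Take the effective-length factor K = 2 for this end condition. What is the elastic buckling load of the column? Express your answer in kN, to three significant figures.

I = πd⁴/64 = π×131⁴/64 = 1.446×10^7 mm⁴
I = 1.446×10^7 mm⁴ = 1.446×10^-5 m⁴
Effective length L_e = K·L = 2 × 7.53 = 15.06 m
P_cr = π²EI / L_e² = π² × 114×10⁹ × 1.446×10^-5 / 15.06² = 7.171×10^4 N

P_cr ≈ 71.7 kN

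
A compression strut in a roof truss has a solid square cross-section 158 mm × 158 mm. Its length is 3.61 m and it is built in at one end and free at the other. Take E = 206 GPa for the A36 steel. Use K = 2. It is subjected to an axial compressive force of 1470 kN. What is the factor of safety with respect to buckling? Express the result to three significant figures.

I = a⁴/12 = 158⁴/12 = 5.193×10^7 mm⁴
I = 5.193×10^7 mm⁴ = 5.193×10^-5 m⁴
Effective length L_e = K·L = 2 × 3.61 = 7.220 m
P_cr = π²EI / L_e² = π² × 206×10⁹ × 5.193×10^-5 / 7.220² = 2.026×10^6 N
Factor of safety n = P_cr / P = 2025.5 / 1470 = 1.38

n ≈ 1.38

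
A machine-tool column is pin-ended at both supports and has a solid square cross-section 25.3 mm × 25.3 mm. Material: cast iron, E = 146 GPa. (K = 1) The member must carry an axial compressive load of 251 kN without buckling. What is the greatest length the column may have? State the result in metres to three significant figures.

L_max ≈ 0.443 m

I = a⁴/12 = 25.3⁴/12 = 3.414×10^4 mm⁴
I = 3.414×10^-8 m⁴
At the buckling limit P_cr = P = 2.510×10^5 N
From P_cr = π²EI/(K·L)²:  L = (1/K)·√(π²EI/P_cr) = (1/1)·√(π²×1.46×10^11×3.414×10^-8/2.510×10^5)
L = 0.443 m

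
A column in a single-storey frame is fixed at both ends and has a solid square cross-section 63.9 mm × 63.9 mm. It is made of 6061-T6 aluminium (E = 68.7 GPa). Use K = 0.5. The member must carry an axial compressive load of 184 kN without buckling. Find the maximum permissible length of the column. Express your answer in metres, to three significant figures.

I = a⁴/12 = 63.9⁴/12 = 1.389×10^6 mm⁴
I = 1.389×10^-6 m⁴
At the buckling limit P_cr = P = 1.840×10^5 N
From P_cr = π²EI/(K·L)²:  L = (1/K)·√(π²EI/P_cr) = (1/0.5)·√(π²×6.87×10^10×1.389×10^-6/1.840×10^5)
L = 4.53 m

L_max ≈ 4.53 m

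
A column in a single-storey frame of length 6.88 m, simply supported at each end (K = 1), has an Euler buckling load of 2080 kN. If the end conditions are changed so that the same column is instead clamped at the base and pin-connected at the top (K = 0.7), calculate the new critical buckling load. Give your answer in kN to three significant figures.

P_cr ∝ 1/K², so P_cr,new = P_cr,old × (K_old/K_new)² = 2080 × (1/0.7)²
= 2080 × 2.041 = 4240 kN

P_cr ≈ 4240 kN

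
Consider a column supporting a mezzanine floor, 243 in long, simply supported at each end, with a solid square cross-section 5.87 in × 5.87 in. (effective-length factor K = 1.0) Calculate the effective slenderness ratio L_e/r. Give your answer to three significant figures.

λ ≈ 143

For a square r = a/√12 = 5.87/√12 = 1.695 in
L_e = K·L = 1 × 243 = 243.0 in
λ = L_e / r_min = 243.00 / 1.695 = 143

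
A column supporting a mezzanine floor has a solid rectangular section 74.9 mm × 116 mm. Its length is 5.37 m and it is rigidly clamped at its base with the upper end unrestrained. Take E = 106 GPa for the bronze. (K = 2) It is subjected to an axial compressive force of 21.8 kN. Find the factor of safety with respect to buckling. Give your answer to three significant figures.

n ≈ 1.69

Buckling occurs about the weak axis: I_min = h·b³/12 with b = 74.9 mm (the shorter side).
I_min = 116×74.9³/12 = 4.062×10^6 mm⁴
I = 4.062×10^6 mm⁴ = 4.062×10^-6 m⁴
Effective length L_e = K·L = 2 × 5.37 = 10.74 m
P_cr = π²EI / L_e² = π² × 106×10⁹ × 4.062×10^-6 / 10.74² = 3.684×10^4 N
Factor of safety n = P_cr / P = 36.840 / 21.8 = 1.69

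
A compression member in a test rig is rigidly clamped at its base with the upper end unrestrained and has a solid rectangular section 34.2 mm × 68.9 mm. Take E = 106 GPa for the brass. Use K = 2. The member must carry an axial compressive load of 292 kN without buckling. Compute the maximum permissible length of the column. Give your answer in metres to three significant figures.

Buckling occurs about the weak axis: I_min = h·b³/12 with b = 34.2 mm (the shorter side).
I_min = 68.9×34.2³/12 = 2.297×10^5 mm⁴
I = 2.297×10^-7 m⁴
At the buckling limit P_cr = P = 2.920×10^5 N
From P_cr = π²EI/(K·L)²:  L = (1/K)·√(π²EI/P_cr) = (1/2)·√(π²×1.06×10^11×2.297×10^-7/2.920×10^5)
L = 0.454 m

L_max ≈ 0.454 m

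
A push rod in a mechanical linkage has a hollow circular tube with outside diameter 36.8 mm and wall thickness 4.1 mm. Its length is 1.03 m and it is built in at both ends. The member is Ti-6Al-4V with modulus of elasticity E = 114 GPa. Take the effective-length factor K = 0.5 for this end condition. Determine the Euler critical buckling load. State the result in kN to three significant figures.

Inner diameter d_i = 36.8 − 2×4.1 = 28.60 mm
I = π(d_o⁴ − d_i⁴)/64 = π(36.8⁴ − 28.60⁴)/64 = 5.718×10^4 mm⁴
I = 5.718×10^4 mm⁴ = 5.718×10^-8 m⁴
Effective length L_e = K·L = 0.5 × 1.03 = 0.5150 m
P_cr = π²EI / L_e² = π² × 114×10⁹ × 5.718×10^-8 / 0.5150² = 2.426×10^5 N

P_cr ≈ 243 kN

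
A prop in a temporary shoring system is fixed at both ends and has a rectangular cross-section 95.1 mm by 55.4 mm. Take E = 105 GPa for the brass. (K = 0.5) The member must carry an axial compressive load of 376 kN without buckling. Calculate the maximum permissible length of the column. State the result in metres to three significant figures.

L_max ≈ 3.85 m

Buckling occurs about the weak axis: I_min = h·b³/12 with b = 55.4 mm (the shorter side).
I_min = 95.1×55.4³/12 = 1.347×10^6 mm⁴
I = 1.347×10^-6 m⁴
At the buckling limit P_cr = P = 3.760×10^5 N
From P_cr = π²EI/(K·L)²:  L = (1/K)·√(π²EI/P_cr) = (1/0.5)·√(π²×1.05×10^11×1.347×10^-6/3.760×10^5)
L = 3.85 m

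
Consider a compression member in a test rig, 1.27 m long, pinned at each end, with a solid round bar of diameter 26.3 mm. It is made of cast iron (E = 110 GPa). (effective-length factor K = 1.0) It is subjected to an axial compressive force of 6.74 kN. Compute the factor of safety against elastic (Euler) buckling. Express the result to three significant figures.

n ≈ 2.35

I = πd⁴/64 = π×26.3⁴/64 = 2.349×10^4 mm⁴
I = 2.349×10^4 mm⁴ = 2.349×10^-8 m⁴
Effective length L_e = K·L = 1 × 1.27 = 1.270 m
P_cr = π²EI / L_e² = π² × 110×10⁹ × 2.349×10^-8 / 1.270² = 1.581×10^4 N
Factor of safety n = P_cr / P = 15.808 / 6.74 = 2.35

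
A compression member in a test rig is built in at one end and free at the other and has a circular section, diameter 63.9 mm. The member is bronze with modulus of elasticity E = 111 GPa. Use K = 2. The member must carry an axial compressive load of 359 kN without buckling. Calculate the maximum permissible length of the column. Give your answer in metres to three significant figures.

I = πd⁴/64 = π×63.9⁴/64 = 8.184×10^5 mm⁴
I = 8.184×10^-7 m⁴
At the buckling limit P_cr = P = 3.590×10^5 N
From P_cr = π²EI/(K·L)²:  L = (1/K)·√(π²EI/P_cr) = (1/2)·√(π²×1.11×10^11×8.184×10^-7/3.590×10^5)
L = 0.790 m

L_max ≈ 0.790 m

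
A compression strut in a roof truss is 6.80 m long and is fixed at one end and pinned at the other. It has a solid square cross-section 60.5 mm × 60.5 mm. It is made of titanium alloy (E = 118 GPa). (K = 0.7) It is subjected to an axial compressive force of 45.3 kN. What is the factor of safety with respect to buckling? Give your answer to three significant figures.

n ≈ 1.27

I = a⁴/12 = 60.5⁴/12 = 1.116×10^6 mm⁴
I = 1.116×10^6 mm⁴ = 1.116×10^-6 m⁴
Effective length L_e = K·L = 0.7 × 6.80 = 4.760 m
P_cr = π²EI / L_e² = π² × 118×10⁹ × 1.116×10^-6 / 4.760² = 5.739×10^4 N
Factor of safety n = P_cr / P = 57.386 / 45.3 = 1.27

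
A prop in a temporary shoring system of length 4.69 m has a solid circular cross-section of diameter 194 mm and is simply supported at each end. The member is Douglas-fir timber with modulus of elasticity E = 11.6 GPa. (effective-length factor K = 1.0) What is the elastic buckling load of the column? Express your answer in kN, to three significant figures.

I = πd⁴/64 = π×194⁴/64 = 6.953×10^7 mm⁴
I = 6.953×10^7 mm⁴ = 6.953×10^-5 m⁴
Effective length L_e = K·L = 1 × 4.69 = 4.690 m
P_cr = π²EI / L_e² = π² × 11.6×10⁹ × 6.953×10^-5 / 4.690² = 3.619×10^5 N

P_cr ≈ 362 kN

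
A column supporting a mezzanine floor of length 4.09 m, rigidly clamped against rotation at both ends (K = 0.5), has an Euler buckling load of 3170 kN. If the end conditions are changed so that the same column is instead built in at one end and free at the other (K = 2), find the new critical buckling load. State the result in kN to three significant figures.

P_cr ≈ 198 kN

P_cr ∝ 1/K², so P_cr,new = P_cr,old × (K_old/K_new)² = 3170 × (0.5/2)²
= 3170 × 0.06250 = 198 kN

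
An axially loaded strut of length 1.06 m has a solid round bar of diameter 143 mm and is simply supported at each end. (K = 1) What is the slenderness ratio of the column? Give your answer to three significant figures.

λ ≈ 29.7

For a solid circle r = d/4 = 143/4 = 35.75 mm
L_e = K·L = 1 × 1.06 m = 1.060 m = 1060.0 mm
λ = L_e / r_min = 1060.0 / 35.75 = 29.7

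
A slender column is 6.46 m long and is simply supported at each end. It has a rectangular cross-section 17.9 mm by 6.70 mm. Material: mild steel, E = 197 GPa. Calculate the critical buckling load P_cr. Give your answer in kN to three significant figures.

Buckling occurs about the weak axis: I_min = h·b³/12 with b = 6.70 mm (the shorter side).
I_min = 17.9×6.70³/12 = 448.6 mm⁴
I = 448.6 mm⁴ = 4.486×10^-10 m⁴
Effective length L_e = K·L = 1 × 6.46 = 6.460 m
P_cr = π²EI / L_e² = π² × 197×10⁹ × 4.486×10^-10 / 6.460² = 20.90 N

P_cr ≈ 0.0209 kN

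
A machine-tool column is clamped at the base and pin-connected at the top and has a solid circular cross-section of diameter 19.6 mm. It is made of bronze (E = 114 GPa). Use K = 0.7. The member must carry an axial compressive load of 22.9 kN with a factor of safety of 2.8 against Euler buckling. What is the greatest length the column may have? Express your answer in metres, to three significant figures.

I = πd⁴/64 = π×19.6⁴/64 = 7.244×10^3 mm⁴
I = 7.244×10^-9 m⁴
Required critical load P_cr = n·P = 2.8 × 22.9 = 64.12 kN = 6.412×10^4 N
From P_cr = π²EI/(K·L)²:  L = (1/K)·√(π²EI/P_cr) = (1/0.7)·√(π²×1.14×10^11×7.244×10^-9/6.412×10^4)
L = 0.509 m

L_max ≈ 0.509 m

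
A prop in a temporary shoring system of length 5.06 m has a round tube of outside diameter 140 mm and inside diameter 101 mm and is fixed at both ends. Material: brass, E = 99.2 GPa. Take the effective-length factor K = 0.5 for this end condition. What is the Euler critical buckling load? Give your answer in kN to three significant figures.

P_cr ≈ 2100 kN

d_o = 140 mm, d_i = 101 mm
I = π(d_o⁴ − d_i⁴)/64 = π(140⁴ − 101.0⁴)/64 = 1.375×10^7 mm⁴
I = 1.375×10^7 mm⁴ = 1.375×10^-5 m⁴
Effective length L_e = K·L = 0.5 × 5.06 = 2.530 m
P_cr = π²EI / L_e² = π² × 99.2×10⁹ × 1.375×10^-5 / 2.530² = 2.103×10^6 N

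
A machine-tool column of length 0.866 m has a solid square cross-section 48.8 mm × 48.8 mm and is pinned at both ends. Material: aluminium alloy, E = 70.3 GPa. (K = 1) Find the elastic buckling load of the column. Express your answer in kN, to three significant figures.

I = a⁴/12 = 48.8⁴/12 = 4.726×10^5 mm⁴
I = 4.726×10^5 mm⁴ = 4.726×10^-7 m⁴
Effective length L_e = K·L = 1 × 0.866 = 0.8660 m
P_cr = π²EI / L_e² = π² × 70.3×10⁹ × 4.726×10^-7 / 0.8660² = 4.372×10^5 N

P_cr ≈ 437 kN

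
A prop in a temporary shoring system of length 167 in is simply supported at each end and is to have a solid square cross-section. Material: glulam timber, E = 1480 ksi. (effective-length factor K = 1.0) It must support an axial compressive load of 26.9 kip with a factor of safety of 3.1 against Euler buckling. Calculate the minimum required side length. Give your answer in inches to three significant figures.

Required P_cr = n·P = 3.1 × 26.9 = 83.39 kip
L_e = K·L = 1 × 167 = 167.0 in
Required I = P_cr·L_e²/(π²E) = 8.339×10^4 × 167.0² / (π² × 1.48×10^6) = 159.2 in⁴
Solid square: I = a⁴/12  ⇒  a = (12I)^(1/4) = (12×159.2)^(1/4) = 6.61 in

a ≈ 6.61 in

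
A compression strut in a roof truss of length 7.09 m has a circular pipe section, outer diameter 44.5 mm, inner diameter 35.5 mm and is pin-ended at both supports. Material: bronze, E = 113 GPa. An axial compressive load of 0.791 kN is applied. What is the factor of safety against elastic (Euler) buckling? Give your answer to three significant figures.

d_o = 44.5 mm, d_i = 35.5 mm
I = π(d_o⁴ − d_i⁴)/64 = π(44.5⁴ − 35.50⁴)/64 = 1.145×10^5 mm⁴
I = 1.145×10^5 mm⁴ = 1.145×10^-7 m⁴
Effective length L_e = K·L = 1 × 7.09 = 7.090 m
P_cr = π²EI / L_e² = π² × 113×10⁹ × 1.145×10^-7 / 7.090² = 2.541×10^3 N
Factor of safety n = P_cr / P = 2.5410 / 0.791 = 3.21

n ≈ 3.21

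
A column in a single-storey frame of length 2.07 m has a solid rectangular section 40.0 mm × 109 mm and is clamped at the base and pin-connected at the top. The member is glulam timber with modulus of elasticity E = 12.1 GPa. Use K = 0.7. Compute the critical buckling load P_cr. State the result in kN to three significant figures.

P_cr ≈ 33.1 kN

Buckling occurs about the weak axis: I_min = h·b³/12 with b = 40.0 mm (the shorter side).
I_min = 109×40.0³/12 = 5.813×10^5 mm⁴
I = 5.813×10^5 mm⁴ = 5.813×10^-7 m⁴
Effective length L_e = K·L = 0.7 × 2.07 = 1.449 m
P_cr = π²EI / L_e² = π² × 12.1×10⁹ × 5.813×10^-7 / 1.449² = 3.307×10^4 N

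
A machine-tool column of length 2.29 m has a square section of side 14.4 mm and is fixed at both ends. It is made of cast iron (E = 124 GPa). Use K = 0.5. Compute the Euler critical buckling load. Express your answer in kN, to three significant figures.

P_cr ≈ 3.34 kN

I = a⁴/12 = 14.4⁴/12 = 3.583×10^3 mm⁴
I = 3.583×10^3 mm⁴ = 3.583×10^-9 m⁴
Effective length L_e = K·L = 0.5 × 2.29 = 1.145 m
P_cr = π²EI / L_e² = π² × 124×10⁹ × 3.583×10^-9 / 1.145² = 3.345×10^3 N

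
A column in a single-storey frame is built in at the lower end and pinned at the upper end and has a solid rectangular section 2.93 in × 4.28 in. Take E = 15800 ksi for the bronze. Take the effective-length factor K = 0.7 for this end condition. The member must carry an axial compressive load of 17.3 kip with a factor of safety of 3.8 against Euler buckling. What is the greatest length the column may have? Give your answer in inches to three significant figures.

Buckling occurs about the weak axis: I_min = h·b³/12 with b = 2.93 in (the shorter side).
I_min = 4.28×2.93³/12 = 8.972 in⁴
Required critical load P_cr = n·P = 3.8 × 17.3 = 65.74 kip = 6.574×10^4 lb
From P_cr = π²EI/(K·L)²:  L = (1/K)·√(π²EI/P_cr) = (1/0.7)·√(π²×1.58×10^7×8.972/6.574×10^4)
L = 208 in

L_max ≈ 208 in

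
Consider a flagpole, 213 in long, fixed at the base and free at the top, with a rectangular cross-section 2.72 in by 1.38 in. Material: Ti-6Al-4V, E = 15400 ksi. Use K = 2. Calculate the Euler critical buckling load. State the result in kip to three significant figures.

Buckling occurs about the weak axis: I_min = h·b³/12 with b = 1.38 in (the shorter side).
I_min = 2.72×1.38³/12 = 0.5957 in⁴
Effective length L_e = K·L = 2 × 213 = 426.0 in
P_cr = π²EI / L_e² = π² × 15400×10³ × 0.5957 / 426.0² = 498.9 lb

P_cr ≈ 0.499 kip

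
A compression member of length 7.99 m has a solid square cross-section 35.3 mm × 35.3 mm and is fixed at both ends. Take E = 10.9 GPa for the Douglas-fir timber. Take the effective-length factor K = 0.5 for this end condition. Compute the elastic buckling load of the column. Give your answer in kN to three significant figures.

P_cr ≈ 0.872 kN

I = a⁴/12 = 35.3⁴/12 = 1.294×10^5 mm⁴
I = 1.294×10^5 mm⁴ = 1.294×10^-7 m⁴
Effective length L_e = K·L = 0.5 × 7.99 = 3.995 m
P_cr = π²EI / L_e² = π² × 10.9×10⁹ × 1.294×10^-7 / 3.995² = 872.2 N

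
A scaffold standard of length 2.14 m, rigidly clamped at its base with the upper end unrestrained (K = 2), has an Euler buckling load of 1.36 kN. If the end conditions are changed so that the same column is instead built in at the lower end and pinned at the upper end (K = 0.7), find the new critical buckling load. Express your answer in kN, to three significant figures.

P_cr ∝ 1/K², so P_cr,new = P_cr,old × (K_old/K_new)² = 1.36 × (2/0.7)²
= 1.36 × 8.163 = 11.1 kN

P_cr ≈ 11.1 kN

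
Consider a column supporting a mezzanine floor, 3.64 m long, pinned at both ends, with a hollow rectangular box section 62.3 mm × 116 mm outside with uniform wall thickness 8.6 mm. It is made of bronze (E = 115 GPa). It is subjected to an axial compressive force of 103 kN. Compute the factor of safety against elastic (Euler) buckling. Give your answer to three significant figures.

n ≈ 1.32

Inner dimensions: h_i = 116 − 2×8.6 = 98.80 mm, b_i = 62.3 − 2×8.6 = 45.10 mm
Weak-axis I_min = (h_o·b_o³ − h_i·b_i³)/12 with b_o = 62.3, b_i = 45.10 mm (shorter outer/inner sides).
I_min = (116×62.3³ − 98.80×45.10³)/12 = 1.582×10^6 mm⁴
I = 1.582×10^6 mm⁴ = 1.582×10^-6 m⁴
Effective length L_e = K·L = 1 × 3.64 = 3.640 m
P_cr = π²EI / L_e² = π² × 115×10⁹ × 1.582×10^-6 / 3.640² = 1.355×10^5 N
Factor of safety n = P_cr / P = 135.53 / 103 = 1.32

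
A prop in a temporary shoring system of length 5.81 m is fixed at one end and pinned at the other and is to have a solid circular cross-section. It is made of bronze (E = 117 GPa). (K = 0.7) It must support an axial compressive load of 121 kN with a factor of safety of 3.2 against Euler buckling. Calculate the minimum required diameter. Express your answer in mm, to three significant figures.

d ≈ 103 mm

Required P_cr = n·P = 3.2 × 121 = 387.2 kN
L_e = K·L = 0.7 × 5.81 = 4.067 m
Required I = P_cr·L_e²/(π²E) = 3.872×10^5 × 4.067² / (π² × 1.17×10^11) = 5.546×10^-6 m⁴
I_req = 5.546×10^6 mm⁴
Solid circle: I = πd⁴/64  ⇒  d = (64I/π)^(1/4) = (64×5.546×10^6/π)^(1/4) = 103 mm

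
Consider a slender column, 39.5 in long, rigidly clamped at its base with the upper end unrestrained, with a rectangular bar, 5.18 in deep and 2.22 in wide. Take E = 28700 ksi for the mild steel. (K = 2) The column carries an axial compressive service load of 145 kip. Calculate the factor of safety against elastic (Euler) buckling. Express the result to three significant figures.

n ≈ 1.48

Buckling occurs about the weak axis: I_min = h·b³/12 with b = 2.22 in (the shorter side).
I_min = 5.18×2.22³/12 = 4.723 in⁴
Effective length L_e = K·L = 2 × 39.5 = 79.00 in
P_cr = π²EI / L_e² = π² × 28700×10³ × 4.723 / 79.00² = 2.144×10^5 lb
Factor of safety n = P_cr / P = 214.36 / 145 = 1.48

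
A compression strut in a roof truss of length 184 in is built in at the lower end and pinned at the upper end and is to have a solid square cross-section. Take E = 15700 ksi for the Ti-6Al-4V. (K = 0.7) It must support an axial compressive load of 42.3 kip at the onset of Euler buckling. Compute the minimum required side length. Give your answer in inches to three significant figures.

L_e = K·L = 0.7 × 184 = 128.8 in
Required I = P_cr·L_e²/(π²E) = 4.230×10^4 × 128.8² / (π² × 1.57×10^7) = 4.529 in⁴
Solid square: I = a⁴/12  ⇒  a = (12I)^(1/4) = (12×4.529)^(1/4) = 2.72 in

a ≈ 2.72 in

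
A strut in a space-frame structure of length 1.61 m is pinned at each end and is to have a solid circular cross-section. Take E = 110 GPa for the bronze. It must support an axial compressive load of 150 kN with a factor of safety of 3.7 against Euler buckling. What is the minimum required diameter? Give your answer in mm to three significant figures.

Required P_cr = n·P = 3.7 × 150 = 555.0 kN
L_e = K·L = 1 × 1.61 = 1.610 m
Required I = P_cr·L_e²/(π²E) = 5.550×10^5 × 1.610² / (π² × 1.10×10^11) = 1.325×10^-6 m⁴
I_req = 1.325×10^6 mm⁴
Solid circle: I = πd⁴/64  ⇒  d = (64I/π)^(1/4) = (64×1.325×10^6/π)^(1/4) = 72.1 mm

d ≈ 72.1 mm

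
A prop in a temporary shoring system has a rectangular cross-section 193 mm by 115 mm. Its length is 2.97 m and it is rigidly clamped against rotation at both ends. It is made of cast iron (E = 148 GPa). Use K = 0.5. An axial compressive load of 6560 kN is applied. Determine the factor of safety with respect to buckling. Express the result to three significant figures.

n ≈ 2.47

Buckling occurs about the weak axis: I_min = h·b³/12 with b = 115 mm (the shorter side).
I_min = 193×115³/12 = 2.446×10^7 mm⁴
I = 2.446×10^7 mm⁴ = 2.446×10^-5 m⁴
Effective length L_e = K·L = 0.5 × 2.97 = 1.485 m
P_cr = π²EI / L_e² = π² × 148×10⁹ × 2.446×10^-5 / 1.485² = 1.620×10^7 N
Factor of safety n = P_cr / P = 16202 / 6560 = 2.47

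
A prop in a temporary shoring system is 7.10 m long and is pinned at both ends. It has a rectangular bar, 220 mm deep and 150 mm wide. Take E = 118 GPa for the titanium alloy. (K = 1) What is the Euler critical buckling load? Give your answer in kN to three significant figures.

Buckling occurs about the weak axis: I_min = h·b³/12 with b = 150 mm (the shorter side).
I_min = 220×150³/12 = 6.188×10^7 mm⁴
I = 6.188×10^7 mm⁴ = 6.187×10^-5 m⁴
Effective length L_e = K·L = 1 × 7.10 = 7.100 m
P_cr = π²EI / L_e² = π² × 118×10⁹ × 6.187×10^-5 / 7.100² = 1.429×10^6 N

P_cr ≈ 1430 kN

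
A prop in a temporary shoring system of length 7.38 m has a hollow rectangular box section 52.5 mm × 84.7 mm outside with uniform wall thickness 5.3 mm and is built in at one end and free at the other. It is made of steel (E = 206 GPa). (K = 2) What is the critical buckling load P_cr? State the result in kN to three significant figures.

P_cr ≈ 5.29 kN

Inner dimensions: h_i = 84.7 − 2×5.3 = 74.10 mm, b_i = 52.5 − 2×5.3 = 41.90 mm
Weak-axis I_min = (h_o·b_o³ − h_i·b_i³)/12 with b_o = 52.5, b_i = 41.90 mm (shorter outer/inner sides).
I_min = (84.7×52.5³ − 74.10×41.90³)/12 = 5.671×10^5 mm⁴
I = 5.671×10^5 mm⁴ = 5.671×10^-7 m⁴
Effective length L_e = K·L = 2 × 7.38 = 14.76 m
P_cr = π²EI / L_e² = π² × 206×10⁹ × 5.671×10^-7 / 14.76² = 5.293×10^3 N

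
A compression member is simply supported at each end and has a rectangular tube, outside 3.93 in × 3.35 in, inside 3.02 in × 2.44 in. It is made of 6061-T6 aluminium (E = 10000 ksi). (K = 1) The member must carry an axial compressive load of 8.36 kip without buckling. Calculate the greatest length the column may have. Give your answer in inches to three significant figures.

Weak-axis I_min = (h_o·b_o³ − h_i·b_i³)/12 with b_o = 3.35, b_i = 2.440 in (shorter outer/inner sides).
I_min = (3.93×3.35³ − 3.020×2.440³)/12 = 8.657 in⁴
At the buckling limit P_cr = P = 8.360×10^3 lb
From P_cr = π²EI/(K·L)²:  L = (1/K)·√(π²EI/P_cr) = (1/1)·√(π²×1.00×10^7×8.657/8.360×10^3)
L = 320 in

L_max ≈ 320 in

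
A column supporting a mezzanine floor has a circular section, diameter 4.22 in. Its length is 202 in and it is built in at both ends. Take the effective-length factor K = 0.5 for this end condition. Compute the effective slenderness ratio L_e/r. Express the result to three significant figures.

I = πd⁴/64 = π×4.22⁴/64 = 15.57 in⁴
A = 13.99 in²;  r_min = √(I/A) = √(15.57/13.99) = 1.055 in
L_e = K·L = 0.5 × 202 = 101.0 in
λ = L_e / r_min = 101.00 / 1.055 = 95.7

λ ≈ 95.7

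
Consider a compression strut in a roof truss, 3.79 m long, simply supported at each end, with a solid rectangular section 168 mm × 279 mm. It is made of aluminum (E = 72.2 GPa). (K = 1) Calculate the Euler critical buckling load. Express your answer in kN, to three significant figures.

Buckling occurs about the weak axis: I_min = h·b³/12 with b = 168 mm (the shorter side).
I_min = 279×168³/12 = 1.102×10^8 mm⁴
I = 1.102×10^8 mm⁴ = 1.102×10^-4 m⁴
Effective length L_e = K·L = 1 × 3.79 = 3.790 m
P_cr = π²EI / L_e² = π² × 72.2×10⁹ × 1.102×10^-4 / 3.790² = 5.469×10^6 N

P_cr ≈ 5470 kN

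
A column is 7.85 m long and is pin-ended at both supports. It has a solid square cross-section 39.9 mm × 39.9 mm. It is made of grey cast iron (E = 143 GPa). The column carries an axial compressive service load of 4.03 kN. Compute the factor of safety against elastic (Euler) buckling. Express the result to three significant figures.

I = a⁴/12 = 39.9⁴/12 = 2.112×10^5 mm⁴
I = 2.112×10^5 mm⁴ = 2.112×10^-7 m⁴
Effective length L_e = K·L = 1 × 7.85 = 7.850 m
P_cr = π²EI / L_e² = π² × 143×10⁹ × 2.112×10^-7 / 7.850² = 4.837×10^3 N
Factor of safety n = P_cr / P = 4.8373 / 4.03 = 1.20

n ≈ 1.20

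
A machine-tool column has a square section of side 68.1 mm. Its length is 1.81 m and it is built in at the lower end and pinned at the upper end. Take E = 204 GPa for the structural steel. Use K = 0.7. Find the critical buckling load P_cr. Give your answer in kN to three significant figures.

I = a⁴/12 = 68.1⁴/12 = 1.792×10^6 mm⁴
I = 1.792×10^6 mm⁴ = 1.792×10^-6 m⁴
Effective length L_e = K·L = 0.7 × 1.81 = 1.267 m
P_cr = π²EI / L_e² = π² × 204×10⁹ × 1.792×10^-6 / 1.267² = 2.248×10^6 N

P_cr ≈ 2250 kN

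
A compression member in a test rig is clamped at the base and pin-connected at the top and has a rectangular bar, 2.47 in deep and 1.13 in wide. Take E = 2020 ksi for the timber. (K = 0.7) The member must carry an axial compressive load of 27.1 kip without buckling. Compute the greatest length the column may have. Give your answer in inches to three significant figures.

Buckling occurs about the weak axis: I_min = h·b³/12 with b = 1.13 in (the shorter side).
I_min = 2.47×1.13³/12 = 0.2970 in⁴
At the buckling limit P_cr = P = 2.710×10^4 lb
From P_cr = π²EI/(K·L)²:  L = (1/K)·√(π²EI/P_cr) = (1/0.7)·√(π²×2.02×10^6×0.2970/2.710×10^4)
L = 21.1 in

L_max ≈ 21.1 in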